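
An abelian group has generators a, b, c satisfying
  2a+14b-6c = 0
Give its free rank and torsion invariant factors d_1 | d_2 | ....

rank_ℚ(R)=1; free=3−1=2
SNF(R) diag = [2] → torsion [2]

Answer: M ≅ ℤ^2 ⊕ ℤ/2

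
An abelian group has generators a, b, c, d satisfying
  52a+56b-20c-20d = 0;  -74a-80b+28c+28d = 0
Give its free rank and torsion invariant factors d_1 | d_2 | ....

Answer: M ≅ ℤ^2 ⊕ ℤ/2 ⊕ ℤ/4

Derivation:
rank_ℚ(R)=2; free=4−2=2
SNF(R) diag = [2, 4] → torsion [2, 4]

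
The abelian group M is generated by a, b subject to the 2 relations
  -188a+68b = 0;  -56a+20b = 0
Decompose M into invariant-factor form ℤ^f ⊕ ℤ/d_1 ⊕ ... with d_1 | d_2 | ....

rank_ℚ(R)=2; free=2−2=0
SNF(R) diag = [4, 12] → torsion [4, 12]

Answer: M ≅ ℤ/4 ⊕ ℤ/12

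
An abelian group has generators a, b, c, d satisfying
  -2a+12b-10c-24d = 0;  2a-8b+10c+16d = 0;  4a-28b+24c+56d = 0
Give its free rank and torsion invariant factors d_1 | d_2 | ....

Answer: M ≅ ℤ^1 ⊕ ℤ/2 ⊕ ℤ/4 ⊕ ℤ/4

Derivation:
rank_ℚ(R)=3; free=4−3=1
SNF(R) diag = [2, 4, 4] → torsion [2, 4, 4]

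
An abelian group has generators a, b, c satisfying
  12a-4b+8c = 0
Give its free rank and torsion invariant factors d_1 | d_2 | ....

Answer: M ≅ ℤ^2 ⊕ ℤ/4

Derivation:
rank_ℚ(R)=1; free=3−1=2
SNF(R) diag = [4] → torsion [4]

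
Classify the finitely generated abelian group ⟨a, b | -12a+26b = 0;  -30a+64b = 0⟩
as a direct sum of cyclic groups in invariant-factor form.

rank_ℚ(R)=2; free=2−2=0
SNF(R) diag = [2, 6] → torsion [2, 6]

Answer: M ≅ ℤ/2 ⊕ ℤ/6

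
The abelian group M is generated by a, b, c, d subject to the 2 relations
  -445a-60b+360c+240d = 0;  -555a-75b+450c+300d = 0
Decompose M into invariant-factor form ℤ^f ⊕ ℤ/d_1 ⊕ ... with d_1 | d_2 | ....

rank_ℚ(R)=2; free=4−2=2
SNF(R) diag = [5, 15] → torsion [5, 15]

Answer: M ≅ ℤ^2 ⊕ ℤ/5 ⊕ ℤ/15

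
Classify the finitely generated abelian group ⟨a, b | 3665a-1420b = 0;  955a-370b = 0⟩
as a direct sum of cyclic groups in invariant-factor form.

rank_ℚ(R)=2; free=2−2=0
SNF(R) diag = [5, 10] → torsion [5, 10]

Answer: M ≅ ℤ/5 ⊕ ℤ/10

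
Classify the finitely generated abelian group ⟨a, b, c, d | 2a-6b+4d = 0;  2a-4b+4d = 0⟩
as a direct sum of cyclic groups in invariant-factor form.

rank_ℚ(R)=2; free=4−2=2
SNF(R) diag = [2, 2] → torsion [2, 2]

Answer: M ≅ ℤ^2 ⊕ ℤ/2 ⊕ ℤ/2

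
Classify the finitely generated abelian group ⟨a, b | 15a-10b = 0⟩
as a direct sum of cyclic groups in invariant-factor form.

Answer: M ≅ ℤ^1 ⊕ ℤ/5

Derivation:
rank_ℚ(R)=1; free=2−1=1
SNF(R) diag = [5] → torsion [5]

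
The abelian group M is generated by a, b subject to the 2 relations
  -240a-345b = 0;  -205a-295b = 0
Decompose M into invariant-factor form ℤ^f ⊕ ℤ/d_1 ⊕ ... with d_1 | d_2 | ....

Answer: M ≅ ℤ/5 ⊕ ℤ/15

Derivation:
rank_ℚ(R)=2; free=2−2=0
SNF(R) diag = [5, 15] → torsion [5, 15]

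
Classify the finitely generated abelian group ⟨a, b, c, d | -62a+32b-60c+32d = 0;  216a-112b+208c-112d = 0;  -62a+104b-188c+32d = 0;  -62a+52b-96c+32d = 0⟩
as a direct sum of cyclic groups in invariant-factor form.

Answer: M ≅ ℤ/2 ⊕ ℤ/4 ⊕ ℤ/8 ⊕ ℤ/16

Derivation:
rank_ℚ(R)=4; free=4−4=0
SNF(R) diag = [2, 4, 8, 16] → torsion [2, 4, 8, 16]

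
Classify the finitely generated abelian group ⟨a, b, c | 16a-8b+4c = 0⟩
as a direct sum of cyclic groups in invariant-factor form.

Answer: M ≅ ℤ^2 ⊕ ℤ/4

Derivation:
rank_ℚ(R)=1; free=3−1=2
SNF(R) diag = [4] → torsion [4]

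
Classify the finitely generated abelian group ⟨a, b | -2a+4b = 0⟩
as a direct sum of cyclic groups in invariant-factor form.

rank_ℚ(R)=1; free=2−1=1
SNF(R) diag = [2] → torsion [2]

Answer: M ≅ ℤ^1 ⊕ ℤ/2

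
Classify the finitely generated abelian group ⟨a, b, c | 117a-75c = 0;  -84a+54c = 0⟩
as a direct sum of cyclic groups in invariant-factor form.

Answer: M ≅ ℤ^1 ⊕ ℤ/3 ⊕ ℤ/6

Derivation:
rank_ℚ(R)=2; free=3−2=1
SNF(R) diag = [3, 6] → torsion [3, 6]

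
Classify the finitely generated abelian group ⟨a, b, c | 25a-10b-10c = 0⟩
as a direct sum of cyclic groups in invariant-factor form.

Answer: M ≅ ℤ^2 ⊕ ℤ/5

Derivation:
rank_ℚ(R)=1; free=3−1=2
SNF(R) diag = [5] → torsion [5]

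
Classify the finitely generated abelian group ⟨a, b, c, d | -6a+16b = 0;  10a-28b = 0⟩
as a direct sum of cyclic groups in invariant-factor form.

rank_ℚ(R)=2; free=4−2=2
SNF(R) diag = [2, 4] → torsion [2, 4]

Answer: M ≅ ℤ^2 ⊕ ℤ/2 ⊕ ℤ/4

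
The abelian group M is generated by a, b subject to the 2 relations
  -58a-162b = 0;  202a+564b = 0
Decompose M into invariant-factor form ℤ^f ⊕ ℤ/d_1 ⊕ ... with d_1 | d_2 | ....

rank_ℚ(R)=2; free=2−2=0
SNF(R) diag = [2, 6] → torsion [2, 6]

Answer: M ≅ ℤ/2 ⊕ ℤ/6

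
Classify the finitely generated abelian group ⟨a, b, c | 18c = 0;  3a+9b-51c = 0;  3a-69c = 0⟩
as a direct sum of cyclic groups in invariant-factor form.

rank_ℚ(R)=3; free=3−3=0
SNF(R) diag = [3, 9, 18] → torsion [3, 9, 18]

Answer: M ≅ ℤ/3 ⊕ ℤ/9 ⊕ ℤ/18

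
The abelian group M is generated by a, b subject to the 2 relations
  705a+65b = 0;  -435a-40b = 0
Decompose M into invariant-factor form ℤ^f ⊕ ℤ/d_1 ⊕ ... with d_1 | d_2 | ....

rank_ℚ(R)=2; free=2−2=0
SNF(R) diag = [5, 15] → torsion [5, 15]

Answer: M ≅ ℤ/5 ⊕ ℤ/15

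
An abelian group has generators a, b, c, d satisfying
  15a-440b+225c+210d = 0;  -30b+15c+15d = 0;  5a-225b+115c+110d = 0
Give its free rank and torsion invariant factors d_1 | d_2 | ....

Answer: M ≅ ℤ^1 ⊕ ℤ/5 ⊕ ℤ/5 ⊕ ℤ/15

Derivation:
rank_ℚ(R)=3; free=4−3=1
SNF(R) diag = [5, 5, 15] → torsion [5, 5, 15]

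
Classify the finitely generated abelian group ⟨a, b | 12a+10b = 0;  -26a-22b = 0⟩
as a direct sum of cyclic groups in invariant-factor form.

Answer: M ≅ ℤ/2 ⊕ ℤ/2

Derivation:
rank_ℚ(R)=2; free=2−2=0
SNF(R) diag = [2, 2] → torsion [2, 2]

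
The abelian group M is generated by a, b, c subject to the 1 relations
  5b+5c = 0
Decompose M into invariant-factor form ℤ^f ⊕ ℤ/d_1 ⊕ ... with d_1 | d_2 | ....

Answer: M ≅ ℤ^2 ⊕ ℤ/5

Derivation:
rank_ℚ(R)=1; free=3−1=2
SNF(R) diag = [5] → torsion [5]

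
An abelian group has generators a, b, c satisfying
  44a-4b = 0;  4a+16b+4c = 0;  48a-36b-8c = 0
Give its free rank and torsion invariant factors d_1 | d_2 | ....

Answer: M ≅ ℤ/4 ⊕ ℤ/4 ⊕ ℤ/12

Derivation:
rank_ℚ(R)=3; free=3−3=0
SNF(R) diag = [4, 4, 12] → torsion [4, 4, 12]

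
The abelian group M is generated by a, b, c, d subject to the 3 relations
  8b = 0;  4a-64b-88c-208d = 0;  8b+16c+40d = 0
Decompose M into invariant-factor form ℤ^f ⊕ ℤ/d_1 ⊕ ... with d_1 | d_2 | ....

Answer: M ≅ ℤ^1 ⊕ ℤ/4 ⊕ ℤ/8 ⊕ ℤ/8

Derivation:
rank_ℚ(R)=3; free=4−3=1
SNF(R) diag = [4, 8, 8] → torsion [4, 8, 8]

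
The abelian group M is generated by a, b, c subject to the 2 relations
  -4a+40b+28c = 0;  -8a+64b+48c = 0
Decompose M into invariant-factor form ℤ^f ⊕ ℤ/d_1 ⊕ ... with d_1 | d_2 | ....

Answer: M ≅ ℤ^1 ⊕ ℤ/4 ⊕ ℤ/8

Derivation:
rank_ℚ(R)=2; free=3−2=1
SNF(R) diag = [4, 8] → torsion [4, 8]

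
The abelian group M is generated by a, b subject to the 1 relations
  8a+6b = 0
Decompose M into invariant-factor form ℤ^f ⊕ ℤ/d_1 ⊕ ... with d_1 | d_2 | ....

Answer: M ≅ ℤ^1 ⊕ ℤ/2

Derivation:
rank_ℚ(R)=1; free=2−1=1
SNF(R) diag = [2] → torsion [2]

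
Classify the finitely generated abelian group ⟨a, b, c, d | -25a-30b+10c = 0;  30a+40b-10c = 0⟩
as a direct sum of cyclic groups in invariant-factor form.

rank_ℚ(R)=2; free=4−2=2
SNF(R) diag = [5, 10] → torsion [5, 10]

Answer: M ≅ ℤ^2 ⊕ ℤ/5 ⊕ ℤ/10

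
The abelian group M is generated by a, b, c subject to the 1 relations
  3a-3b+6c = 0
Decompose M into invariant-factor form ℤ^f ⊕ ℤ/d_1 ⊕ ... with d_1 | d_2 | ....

rank_ℚ(R)=1; free=3−1=2
SNF(R) diag = [3] → torsion [3]

Answer: M ≅ ℤ^2 ⊕ ℤ/3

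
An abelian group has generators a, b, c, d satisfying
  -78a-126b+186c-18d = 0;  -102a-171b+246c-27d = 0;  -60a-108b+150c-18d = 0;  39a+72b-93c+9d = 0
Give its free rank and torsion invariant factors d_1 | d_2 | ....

Answer: M ≅ ℤ/3 ⊕ ℤ/9 ⊕ ℤ/18 ⊕ ℤ/18

Derivation:
rank_ℚ(R)=4; free=4−4=0
SNF(R) diag = [3, 9, 18, 18] → torsion [3, 9, 18, 18]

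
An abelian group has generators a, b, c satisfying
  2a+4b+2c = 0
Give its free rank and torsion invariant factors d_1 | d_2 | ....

rank_ℚ(R)=1; free=3−1=2
SNF(R) diag = [2] → torsion [2]

Answer: M ≅ ℤ^2 ⊕ ℤ/2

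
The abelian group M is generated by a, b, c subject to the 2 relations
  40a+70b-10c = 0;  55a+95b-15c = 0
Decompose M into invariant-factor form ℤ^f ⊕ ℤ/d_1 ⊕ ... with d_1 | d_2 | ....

Answer: M ≅ ℤ^1 ⊕ ℤ/5 ⊕ ℤ/10

Derivation:
rank_ℚ(R)=2; free=3−2=1
SNF(R) diag = [5, 10] → torsion [5, 10]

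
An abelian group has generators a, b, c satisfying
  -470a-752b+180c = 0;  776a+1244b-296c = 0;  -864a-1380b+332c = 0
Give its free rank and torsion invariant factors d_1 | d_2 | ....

rank_ℚ(R)=3; free=3−3=0
SNF(R) diag = [2, 4, 12] → torsion [2, 4, 12]

Answer: M ≅ ℤ/2 ⊕ ℤ/4 ⊕ ℤ/12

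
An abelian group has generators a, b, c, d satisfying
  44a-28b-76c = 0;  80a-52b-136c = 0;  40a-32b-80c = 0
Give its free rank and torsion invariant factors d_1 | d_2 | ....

Answer: M ≅ ℤ^1 ⊕ ℤ/4 ⊕ ℤ/12 ⊕ ℤ/24

Derivation:
rank_ℚ(R)=3; free=4−3=1
SNF(R) diag = [4, 12, 24] → torsion [4, 12, 24]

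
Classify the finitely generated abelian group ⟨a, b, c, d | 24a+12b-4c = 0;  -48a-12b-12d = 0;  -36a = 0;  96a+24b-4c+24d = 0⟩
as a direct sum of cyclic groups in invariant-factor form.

Answer: M ≅ ℤ/4 ⊕ ℤ/12 ⊕ ℤ/12 ⊕ ℤ/36

Derivation:
rank_ℚ(R)=4; free=4−4=0
SNF(R) diag = [4, 12, 12, 36] → torsion [4, 12, 12, 36]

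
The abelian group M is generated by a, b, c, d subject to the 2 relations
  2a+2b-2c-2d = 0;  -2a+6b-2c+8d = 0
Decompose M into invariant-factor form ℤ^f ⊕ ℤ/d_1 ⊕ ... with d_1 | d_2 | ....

rank_ℚ(R)=2; free=4−2=2
SNF(R) diag = [2, 2] → torsion [2, 2]

Answer: M ≅ ℤ^2 ⊕ ℤ/2 ⊕ ℤ/2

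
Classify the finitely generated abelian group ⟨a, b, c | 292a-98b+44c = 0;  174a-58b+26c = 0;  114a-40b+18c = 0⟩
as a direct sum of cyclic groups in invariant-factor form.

Answer: M ≅ ℤ/2 ⊕ ℤ/2 ⊕ ℤ/4

Derivation:
rank_ℚ(R)=3; free=3−3=0
SNF(R) diag = [2, 2, 4] → torsion [2, 2, 4]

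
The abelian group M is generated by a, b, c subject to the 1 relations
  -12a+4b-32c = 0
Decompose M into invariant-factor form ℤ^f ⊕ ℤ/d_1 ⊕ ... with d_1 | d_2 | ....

Answer: M ≅ ℤ^2 ⊕ ℤ/4

Derivation:
rank_ℚ(R)=1; free=3−1=2
SNF(R) diag = [4] → torsion [4]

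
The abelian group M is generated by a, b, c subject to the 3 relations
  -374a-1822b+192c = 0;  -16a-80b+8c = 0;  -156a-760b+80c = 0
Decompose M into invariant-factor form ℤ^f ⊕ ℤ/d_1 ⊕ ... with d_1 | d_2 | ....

rank_ℚ(R)=3; free=3−3=0
SNF(R) diag = [2, 4, 8] → torsion [2, 4, 8]

Answer: M ≅ ℤ/2 ⊕ ℤ/4 ⊕ ℤ/8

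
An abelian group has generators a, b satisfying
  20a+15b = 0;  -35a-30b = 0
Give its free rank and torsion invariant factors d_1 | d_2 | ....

rank_ℚ(R)=2; free=2−2=0
SNF(R) diag = [5, 15] → torsion [5, 15]

Answer: M ≅ ℤ/5 ⊕ ℤ/15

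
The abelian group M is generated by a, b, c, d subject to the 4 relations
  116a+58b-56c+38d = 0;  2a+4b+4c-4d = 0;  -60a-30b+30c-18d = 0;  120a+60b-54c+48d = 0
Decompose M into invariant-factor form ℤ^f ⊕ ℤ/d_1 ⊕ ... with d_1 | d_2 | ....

rank_ℚ(R)=4; free=4−4=0
SNF(R) diag = [2, 6, 6, 12] → torsion [2, 6, 6, 12]

Answer: M ≅ ℤ/2 ⊕ ℤ/6 ⊕ ℤ/6 ⊕ ℤ/12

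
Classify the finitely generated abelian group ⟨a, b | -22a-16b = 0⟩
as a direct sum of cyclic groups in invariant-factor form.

rank_ℚ(R)=1; free=2−1=1
SNF(R) diag = [2] → torsion [2]

Answer: M ≅ ℤ^1 ⊕ ℤ/2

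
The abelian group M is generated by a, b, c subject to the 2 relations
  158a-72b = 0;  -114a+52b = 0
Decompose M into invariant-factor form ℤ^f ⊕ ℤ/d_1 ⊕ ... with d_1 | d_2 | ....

Answer: M ≅ ℤ^1 ⊕ ℤ/2 ⊕ ℤ/4

Derivation:
rank_ℚ(R)=2; free=3−2=1
SNF(R) diag = [2, 4] → torsion [2, 4]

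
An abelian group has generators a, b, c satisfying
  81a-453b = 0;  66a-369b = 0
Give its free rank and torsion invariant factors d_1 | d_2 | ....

rank_ℚ(R)=2; free=3−2=1
SNF(R) diag = [3, 3] → torsion [3, 3]

Answer: M ≅ ℤ^1 ⊕ ℤ/3 ⊕ ℤ/3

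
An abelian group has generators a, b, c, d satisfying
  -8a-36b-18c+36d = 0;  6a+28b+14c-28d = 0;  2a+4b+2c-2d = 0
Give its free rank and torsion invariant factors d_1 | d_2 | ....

rank_ℚ(R)=3; free=4−3=1
SNF(R) diag = [2, 2, 2] → torsion [2, 2, 2]

Answer: M ≅ ℤ^1 ⊕ ℤ/2 ⊕ ℤ/2 ⊕ ℤ/2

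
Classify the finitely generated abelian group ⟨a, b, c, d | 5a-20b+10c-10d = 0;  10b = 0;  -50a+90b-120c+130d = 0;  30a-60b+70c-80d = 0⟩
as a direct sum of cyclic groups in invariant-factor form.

Answer: M ≅ ℤ/5 ⊕ ℤ/10 ⊕ ℤ/10 ⊕ ℤ/10

Derivation:
rank_ℚ(R)=4; free=4−4=0
SNF(R) diag = [5, 10, 10, 10] → torsion [5, 10, 10, 10]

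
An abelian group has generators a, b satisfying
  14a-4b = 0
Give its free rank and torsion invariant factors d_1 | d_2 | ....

rank_ℚ(R)=1; free=2−1=1
SNF(R) diag = [2] → torsion [2]

Answer: M ≅ ℤ^1 ⊕ ℤ/2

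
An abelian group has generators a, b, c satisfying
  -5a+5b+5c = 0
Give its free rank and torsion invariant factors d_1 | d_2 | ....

rank_ℚ(R)=1; free=3−1=2
SNF(R) diag = [5] → torsion [5]

Answer: M ≅ ℤ^2 ⊕ ℤ/5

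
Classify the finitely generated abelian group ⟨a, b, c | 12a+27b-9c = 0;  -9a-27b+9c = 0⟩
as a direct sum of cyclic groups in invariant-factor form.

rank_ℚ(R)=2; free=3−2=1
SNF(R) diag = [3, 9] → torsion [3, 9]

Answer: M ≅ ℤ^1 ⊕ ℤ/3 ⊕ ℤ/9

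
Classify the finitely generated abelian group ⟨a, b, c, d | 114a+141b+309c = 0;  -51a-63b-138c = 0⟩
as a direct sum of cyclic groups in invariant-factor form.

rank_ℚ(R)=2; free=4−2=2
SNF(R) diag = [3, 3] → torsion [3, 3]

Answer: M ≅ ℤ^2 ⊕ ℤ/3 ⊕ ℤ/3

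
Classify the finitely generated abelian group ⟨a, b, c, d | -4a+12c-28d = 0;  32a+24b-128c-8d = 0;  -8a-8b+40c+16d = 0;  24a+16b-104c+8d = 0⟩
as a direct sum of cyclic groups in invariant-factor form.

Answer: M ≅ ℤ/4 ⊕ ℤ/8 ⊕ ℤ/16 ⊕ ℤ/16

Derivation:
rank_ℚ(R)=4; free=4−4=0
SNF(R) diag = [4, 8, 16, 16] → torsion [4, 8, 16, 16]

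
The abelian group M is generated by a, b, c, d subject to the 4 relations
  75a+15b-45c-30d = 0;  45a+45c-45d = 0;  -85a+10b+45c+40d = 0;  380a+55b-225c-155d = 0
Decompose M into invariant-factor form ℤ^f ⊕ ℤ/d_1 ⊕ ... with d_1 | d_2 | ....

Answer: M ≅ ℤ/5 ⊕ ℤ/15 ⊕ ℤ/45 ⊕ ℤ/45

Derivation:
rank_ℚ(R)=4; free=4−4=0
SNF(R) diag = [5, 15, 45, 45] → torsion [5, 15, 45, 45]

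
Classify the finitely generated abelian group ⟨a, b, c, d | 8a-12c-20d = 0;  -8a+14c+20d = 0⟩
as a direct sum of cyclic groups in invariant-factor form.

rank_ℚ(R)=2; free=4−2=2
SNF(R) diag = [2, 4] → torsion [2, 4]

Answer: M ≅ ℤ^2 ⊕ ℤ/2 ⊕ ℤ/4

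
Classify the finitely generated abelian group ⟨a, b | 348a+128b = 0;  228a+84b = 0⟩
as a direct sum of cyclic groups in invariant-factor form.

rank_ℚ(R)=2; free=2−2=0
SNF(R) diag = [4, 12] → torsion [4, 12]

Answer: M ≅ ℤ/4 ⊕ ℤ/12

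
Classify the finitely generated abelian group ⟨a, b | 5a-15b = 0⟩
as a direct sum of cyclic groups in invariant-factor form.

rank_ℚ(R)=1; free=2−1=1
SNF(R) diag = [5] → torsion [5]

Answer: M ≅ ℤ^1 ⊕ ℤ/5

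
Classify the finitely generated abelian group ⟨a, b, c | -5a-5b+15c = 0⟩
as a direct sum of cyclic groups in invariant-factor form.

rank_ℚ(R)=1; free=3−1=2
SNF(R) diag = [5] → torsion [5]

Answer: M ≅ ℤ^2 ⊕ ℤ/5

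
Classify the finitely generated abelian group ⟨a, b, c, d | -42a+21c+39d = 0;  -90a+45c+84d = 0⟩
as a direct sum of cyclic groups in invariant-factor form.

rank_ℚ(R)=2; free=4−2=2
SNF(R) diag = [3, 3] → torsion [3, 3]

Answer: M ≅ ℤ^2 ⊕ ℤ/3 ⊕ ℤ/3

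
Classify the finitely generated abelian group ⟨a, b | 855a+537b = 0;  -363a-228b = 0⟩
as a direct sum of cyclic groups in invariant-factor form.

rank_ℚ(R)=2; free=2−2=0
SNF(R) diag = [3, 3] → torsion [3, 3]

Answer: M ≅ ℤ/3 ⊕ ℤ/3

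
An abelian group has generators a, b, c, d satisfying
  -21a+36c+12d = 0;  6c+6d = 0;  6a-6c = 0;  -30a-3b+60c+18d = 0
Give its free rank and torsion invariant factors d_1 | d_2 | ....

rank_ℚ(R)=4; free=4−4=0
SNF(R) diag = [3, 3, 6, 6] → torsion [3, 3, 6, 6]

Answer: M ≅ ℤ/3 ⊕ ℤ/3 ⊕ ℤ/6 ⊕ ℤ/6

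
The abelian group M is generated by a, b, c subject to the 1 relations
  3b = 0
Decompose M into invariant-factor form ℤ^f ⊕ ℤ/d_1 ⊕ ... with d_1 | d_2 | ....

rank_ℚ(R)=1; free=3−1=2
SNF(R) diag = [3] → torsion [3]

Answer: M ≅ ℤ^2 ⊕ ℤ/3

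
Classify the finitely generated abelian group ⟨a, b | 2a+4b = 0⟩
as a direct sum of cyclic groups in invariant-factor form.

Answer: M ≅ ℤ^1 ⊕ ℤ/2

Derivation:
rank_ℚ(R)=1; free=2−1=1
SNF(R) diag = [2] → torsion [2]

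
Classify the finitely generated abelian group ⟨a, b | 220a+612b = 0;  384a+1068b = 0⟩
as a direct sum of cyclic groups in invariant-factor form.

rank_ℚ(R)=2; free=2−2=0
SNF(R) diag = [4, 12] → torsion [4, 12]

Answer: M ≅ ℤ/4 ⊕ ℤ/12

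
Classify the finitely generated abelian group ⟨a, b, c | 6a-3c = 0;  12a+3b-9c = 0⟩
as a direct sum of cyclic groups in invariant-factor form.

Answer: M ≅ ℤ^1 ⊕ ℤ/3 ⊕ ℤ/3

Derivation:
rank_ℚ(R)=2; free=3−2=1
SNF(R) diag = [3, 3] → torsion [3, 3]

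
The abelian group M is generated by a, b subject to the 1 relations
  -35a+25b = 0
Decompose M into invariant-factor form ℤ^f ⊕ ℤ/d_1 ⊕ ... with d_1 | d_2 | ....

rank_ℚ(R)=1; free=2−1=1
SNF(R) diag = [5] → torsion [5]

Answer: M ≅ ℤ^1 ⊕ ℤ/5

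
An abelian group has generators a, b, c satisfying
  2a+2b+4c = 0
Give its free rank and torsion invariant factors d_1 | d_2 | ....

Answer: M ≅ ℤ^2 ⊕ ℤ/2

Derivation:
rank_ℚ(R)=1; free=3−1=2
SNF(R) diag = [2] → torsion [2]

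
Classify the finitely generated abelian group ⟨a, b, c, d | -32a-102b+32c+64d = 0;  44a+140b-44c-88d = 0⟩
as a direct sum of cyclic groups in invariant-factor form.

rank_ℚ(R)=2; free=4−2=2
SNF(R) diag = [2, 4] → torsion [2, 4]

Answer: M ≅ ℤ^2 ⊕ ℤ/2 ⊕ ℤ/4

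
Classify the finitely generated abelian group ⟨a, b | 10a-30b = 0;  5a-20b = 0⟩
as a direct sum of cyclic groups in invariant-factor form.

Answer: M ≅ ℤ/5 ⊕ ℤ/10

Derivation:
rank_ℚ(R)=2; free=2−2=0
SNF(R) diag = [5, 10] → torsion [5, 10]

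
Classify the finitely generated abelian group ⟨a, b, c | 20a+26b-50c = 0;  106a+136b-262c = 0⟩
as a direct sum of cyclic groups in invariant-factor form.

rank_ℚ(R)=2; free=3−2=1
SNF(R) diag = [2, 6] → torsion [2, 6]

Answer: M ≅ ℤ^1 ⊕ ℤ/2 ⊕ ℤ/6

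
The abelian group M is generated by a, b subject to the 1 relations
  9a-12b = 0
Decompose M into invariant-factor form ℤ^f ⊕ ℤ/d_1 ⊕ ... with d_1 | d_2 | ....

rank_ℚ(R)=1; free=2−1=1
SNF(R) diag = [3] → torsion [3]

Answer: M ≅ ℤ^1 ⊕ ℤ/3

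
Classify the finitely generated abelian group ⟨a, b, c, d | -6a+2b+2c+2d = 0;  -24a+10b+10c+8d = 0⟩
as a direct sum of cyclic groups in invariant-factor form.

rank_ℚ(R)=2; free=4−2=2
SNF(R) diag = [2, 2] → torsion [2, 2]

Answer: M ≅ ℤ^2 ⊕ ℤ/2 ⊕ ℤ/2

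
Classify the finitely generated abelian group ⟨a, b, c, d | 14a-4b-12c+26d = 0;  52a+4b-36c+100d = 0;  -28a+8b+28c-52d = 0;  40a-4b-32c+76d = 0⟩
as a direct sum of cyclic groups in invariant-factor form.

rank_ℚ(R)=4; free=4−4=0
SNF(R) diag = [2, 4, 4, 12] → torsion [2, 4, 4, 12]

Answer: M ≅ ℤ/2 ⊕ ℤ/4 ⊕ ℤ/4 ⊕ ℤ/12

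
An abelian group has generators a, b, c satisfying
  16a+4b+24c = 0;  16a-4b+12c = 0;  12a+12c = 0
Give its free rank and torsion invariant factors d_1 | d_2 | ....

rank_ℚ(R)=3; free=3−3=0
SNF(R) diag = [4, 4, 12] → torsion [4, 4, 12]

Answer: M ≅ ℤ/4 ⊕ ℤ/4 ⊕ ℤ/12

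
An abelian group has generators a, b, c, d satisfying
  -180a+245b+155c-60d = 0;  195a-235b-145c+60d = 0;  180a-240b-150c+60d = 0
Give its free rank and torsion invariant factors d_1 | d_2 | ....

rank_ℚ(R)=3; free=4−3=1
SNF(R) diag = [5, 15, 30] → torsion [5, 15, 30]

Answer: M ≅ ℤ^1 ⊕ ℤ/5 ⊕ ℤ/15 ⊕ ℤ/30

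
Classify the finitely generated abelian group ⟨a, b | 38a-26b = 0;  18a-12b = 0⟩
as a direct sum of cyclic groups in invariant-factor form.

rank_ℚ(R)=2; free=2−2=0
SNF(R) diag = [2, 6] → torsion [2, 6]

Answer: M ≅ ℤ/2 ⊕ ℤ/6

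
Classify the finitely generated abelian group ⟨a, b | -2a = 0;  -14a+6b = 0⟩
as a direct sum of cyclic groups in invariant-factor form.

Answer: M ≅ ℤ/2 ⊕ ℤ/6

Derivation:
rank_ℚ(R)=2; free=2−2=0
SNF(R) diag = [2, 6] → torsion [2, 6]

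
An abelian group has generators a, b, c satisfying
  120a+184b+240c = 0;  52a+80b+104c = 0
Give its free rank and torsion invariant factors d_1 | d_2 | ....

rank_ℚ(R)=2; free=3−2=1
SNF(R) diag = [4, 8] → torsion [4, 8]

Answer: M ≅ ℤ^1 ⊕ ℤ/4 ⊕ ℤ/8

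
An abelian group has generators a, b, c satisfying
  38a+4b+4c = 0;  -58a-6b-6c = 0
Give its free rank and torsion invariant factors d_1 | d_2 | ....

rank_ℚ(R)=2; free=3−2=1
SNF(R) diag = [2, 2] → torsion [2, 2]

Answer: M ≅ ℤ^1 ⊕ ℤ/2 ⊕ ℤ/2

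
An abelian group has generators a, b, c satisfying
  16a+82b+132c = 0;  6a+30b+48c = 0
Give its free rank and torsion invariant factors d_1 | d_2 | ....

rank_ℚ(R)=2; free=3−2=1
SNF(R) diag = [2, 6] → torsion [2, 6]

Answer: M ≅ ℤ^1 ⊕ ℤ/2 ⊕ ℤ/6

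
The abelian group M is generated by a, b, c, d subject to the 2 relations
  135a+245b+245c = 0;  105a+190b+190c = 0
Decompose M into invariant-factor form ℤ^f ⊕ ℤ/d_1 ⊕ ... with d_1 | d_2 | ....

rank_ℚ(R)=2; free=4−2=2
SNF(R) diag = [5, 15] → torsion [5, 15]

Answer: M ≅ ℤ^2 ⊕ ℤ/5 ⊕ ℤ/15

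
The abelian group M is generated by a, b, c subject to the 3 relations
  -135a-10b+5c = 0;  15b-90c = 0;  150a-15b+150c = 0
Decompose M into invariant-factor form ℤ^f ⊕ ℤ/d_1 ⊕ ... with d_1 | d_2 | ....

rank_ℚ(R)=3; free=3−3=0
SNF(R) diag = [5, 15, 30] → torsion [5, 15, 30]

Answer: M ≅ ℤ/5 ⊕ ℤ/15 ⊕ ℤ/30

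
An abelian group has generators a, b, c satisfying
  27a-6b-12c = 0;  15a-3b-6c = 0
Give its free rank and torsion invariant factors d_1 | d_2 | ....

rank_ℚ(R)=2; free=3−2=1
SNF(R) diag = [3, 3] → torsion [3, 3]

Answer: M ≅ ℤ^1 ⊕ ℤ/3 ⊕ ℤ/3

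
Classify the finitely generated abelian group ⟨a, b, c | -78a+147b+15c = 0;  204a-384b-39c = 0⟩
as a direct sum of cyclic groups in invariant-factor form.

rank_ℚ(R)=2; free=3−2=1
SNF(R) diag = [3, 3] → torsion [3, 3]

Answer: M ≅ ℤ^1 ⊕ ℤ/3 ⊕ ℤ/3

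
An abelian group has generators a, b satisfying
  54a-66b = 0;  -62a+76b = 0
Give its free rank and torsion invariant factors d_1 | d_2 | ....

Answer: M ≅ ℤ/2 ⊕ ℤ/6

Derivation:
rank_ℚ(R)=2; free=2−2=0
SNF(R) diag = [2, 6] → torsion [2, 6]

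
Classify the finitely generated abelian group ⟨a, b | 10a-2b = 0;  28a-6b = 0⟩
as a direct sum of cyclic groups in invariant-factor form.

Answer: M ≅ ℤ/2 ⊕ ℤ/2

Derivation:
rank_ℚ(R)=2; free=2−2=0
SNF(R) diag = [2, 2] → torsion [2, 2]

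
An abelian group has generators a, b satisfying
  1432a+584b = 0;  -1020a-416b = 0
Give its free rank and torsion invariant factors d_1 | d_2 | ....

Answer: M ≅ ℤ/4 ⊕ ℤ/8

Derivation:
rank_ℚ(R)=2; free=2−2=0
SNF(R) diag = [4, 8] → torsion [4, 8]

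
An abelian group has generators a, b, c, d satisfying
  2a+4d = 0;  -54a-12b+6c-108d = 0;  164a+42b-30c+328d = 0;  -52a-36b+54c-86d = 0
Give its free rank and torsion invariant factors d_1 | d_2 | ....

rank_ℚ(R)=4; free=4−4=0
SNF(R) diag = [2, 6, 18, 18] → torsion [2, 6, 18, 18]

Answer: M ≅ ℤ/2 ⊕ ℤ/6 ⊕ ℤ/18 ⊕ ℤ/18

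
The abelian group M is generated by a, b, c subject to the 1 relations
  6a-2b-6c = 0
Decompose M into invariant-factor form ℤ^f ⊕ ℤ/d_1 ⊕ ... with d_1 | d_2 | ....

rank_ℚ(R)=1; free=3−1=2
SNF(R) diag = [2] → torsion [2]

Answer: M ≅ ℤ^2 ⊕ ℤ/2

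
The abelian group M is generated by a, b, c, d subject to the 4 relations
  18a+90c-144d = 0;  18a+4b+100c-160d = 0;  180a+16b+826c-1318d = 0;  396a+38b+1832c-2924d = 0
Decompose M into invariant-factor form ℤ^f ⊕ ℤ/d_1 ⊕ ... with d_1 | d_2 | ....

rank_ℚ(R)=4; free=4−4=0
SNF(R) diag = [2, 6, 18, 18] → torsion [2, 6, 18, 18]

Answer: M ≅ ℤ/2 ⊕ ℤ/6 ⊕ ℤ/18 ⊕ ℤ/18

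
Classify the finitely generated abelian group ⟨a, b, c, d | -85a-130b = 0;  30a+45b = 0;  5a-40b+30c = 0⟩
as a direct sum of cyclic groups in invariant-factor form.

rank_ℚ(R)=3; free=4−3=1
SNF(R) diag = [5, 15, 30] → torsion [5, 15, 30]

Answer: M ≅ ℤ^1 ⊕ ℤ/5 ⊕ ℤ/15 ⊕ ℤ/30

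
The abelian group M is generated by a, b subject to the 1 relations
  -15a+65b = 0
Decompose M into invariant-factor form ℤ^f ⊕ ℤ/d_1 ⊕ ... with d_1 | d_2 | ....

rank_ℚ(R)=1; free=2−1=1
SNF(R) diag = [5] → torsion [5]

Answer: M ≅ ℤ^1 ⊕ ℤ/5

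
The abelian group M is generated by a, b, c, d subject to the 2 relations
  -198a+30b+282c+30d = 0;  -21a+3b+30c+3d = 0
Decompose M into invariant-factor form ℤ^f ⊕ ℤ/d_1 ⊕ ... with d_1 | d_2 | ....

Answer: M ≅ ℤ^2 ⊕ ℤ/3 ⊕ ℤ/6

Derivation:
rank_ℚ(R)=2; free=4−2=2
SNF(R) diag = [3, 6] → torsion [3, 6]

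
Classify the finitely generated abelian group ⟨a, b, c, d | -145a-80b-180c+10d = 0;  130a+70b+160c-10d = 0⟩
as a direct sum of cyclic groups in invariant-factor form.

rank_ℚ(R)=2; free=4−2=2
SNF(R) diag = [5, 10] → torsion [5, 10]

Answer: M ≅ ℤ^2 ⊕ ℤ/5 ⊕ ℤ/10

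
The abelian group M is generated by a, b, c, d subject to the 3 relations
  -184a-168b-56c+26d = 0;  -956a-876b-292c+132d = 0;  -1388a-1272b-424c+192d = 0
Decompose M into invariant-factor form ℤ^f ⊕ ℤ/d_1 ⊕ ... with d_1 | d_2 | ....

Answer: M ≅ ℤ^1 ⊕ ℤ/2 ⊕ ℤ/4 ⊕ ℤ/12

Derivation:
rank_ℚ(R)=3; free=4−3=1
SNF(R) diag = [2, 4, 12] → torsion [2, 4, 12]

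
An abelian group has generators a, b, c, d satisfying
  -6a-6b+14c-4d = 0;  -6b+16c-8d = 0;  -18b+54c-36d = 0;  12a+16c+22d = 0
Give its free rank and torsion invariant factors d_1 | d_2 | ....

rank_ℚ(R)=4; free=4−4=0
SNF(R) diag = [2, 6, 18, 54] → torsion [2, 6, 18, 54]

Answer: M ≅ ℤ/2 ⊕ ℤ/6 ⊕ ℤ/18 ⊕ ℤ/54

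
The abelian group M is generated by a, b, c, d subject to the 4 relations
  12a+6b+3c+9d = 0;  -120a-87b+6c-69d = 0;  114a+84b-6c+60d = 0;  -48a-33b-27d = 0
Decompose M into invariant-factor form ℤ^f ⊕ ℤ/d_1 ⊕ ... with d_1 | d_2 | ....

rank_ℚ(R)=4; free=4−4=0
SNF(R) diag = [3, 3, 6, 18] → torsion [3, 3, 6, 18]

Answer: M ≅ ℤ/3 ⊕ ℤ/3 ⊕ ℤ/6 ⊕ ℤ/18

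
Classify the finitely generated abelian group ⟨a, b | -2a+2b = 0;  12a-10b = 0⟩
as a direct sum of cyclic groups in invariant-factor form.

Answer: M ≅ ℤ/2 ⊕ ℤ/2

Derivation:
rank_ℚ(R)=2; free=2−2=0
SNF(R) diag = [2, 2] → torsion [2, 2]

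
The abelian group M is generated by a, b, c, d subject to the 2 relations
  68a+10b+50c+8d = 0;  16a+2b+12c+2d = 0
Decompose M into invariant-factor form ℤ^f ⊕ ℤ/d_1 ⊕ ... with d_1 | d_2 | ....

Answer: M ≅ ℤ^2 ⊕ ℤ/2 ⊕ ℤ/2

Derivation:
rank_ℚ(R)=2; free=4−2=2
SNF(R) diag = [2, 2] → torsion [2, 2]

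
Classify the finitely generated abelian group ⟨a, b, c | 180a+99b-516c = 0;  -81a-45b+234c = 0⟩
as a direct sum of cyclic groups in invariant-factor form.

Answer: M ≅ ℤ^1 ⊕ ℤ/3 ⊕ ℤ/9

Derivation:
rank_ℚ(R)=2; free=3−2=1
SNF(R) diag = [3, 9] → torsion [3, 9]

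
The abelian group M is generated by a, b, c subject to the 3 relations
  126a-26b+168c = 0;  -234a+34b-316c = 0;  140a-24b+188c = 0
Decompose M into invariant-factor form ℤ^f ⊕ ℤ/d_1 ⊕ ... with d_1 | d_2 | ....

Answer: M ≅ ℤ/2 ⊕ ℤ/4 ⊕ ℤ/8

Derivation:
rank_ℚ(R)=3; free=3−3=0
SNF(R) diag = [2, 4, 8] → torsion [2, 4, 8]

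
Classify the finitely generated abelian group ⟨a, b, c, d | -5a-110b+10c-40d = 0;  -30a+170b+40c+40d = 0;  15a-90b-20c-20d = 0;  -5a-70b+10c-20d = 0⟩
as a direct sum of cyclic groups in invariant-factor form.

Answer: M ≅ ℤ/5 ⊕ ℤ/10 ⊕ ℤ/10 ⊕ ℤ/20

Derivation:
rank_ℚ(R)=4; free=4−4=0
SNF(R) diag = [5, 10, 10, 20] → torsion [5, 10, 10, 20]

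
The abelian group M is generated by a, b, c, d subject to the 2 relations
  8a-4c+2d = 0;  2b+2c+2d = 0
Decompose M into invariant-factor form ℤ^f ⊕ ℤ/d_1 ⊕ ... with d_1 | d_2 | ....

Answer: M ≅ ℤ^2 ⊕ ℤ/2 ⊕ ℤ/2

Derivation:
rank_ℚ(R)=2; free=4−2=2
SNF(R) diag = [2, 2] → torsion [2, 2]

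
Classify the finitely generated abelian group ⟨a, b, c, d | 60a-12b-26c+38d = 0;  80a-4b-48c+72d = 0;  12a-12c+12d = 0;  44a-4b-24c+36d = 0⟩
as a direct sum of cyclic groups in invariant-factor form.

rank_ℚ(R)=4; free=4−4=0
SNF(R) diag = [2, 4, 12, 12] → torsion [2, 4, 12, 12]

Answer: M ≅ ℤ/2 ⊕ ℤ/4 ⊕ ℤ/12 ⊕ ℤ/12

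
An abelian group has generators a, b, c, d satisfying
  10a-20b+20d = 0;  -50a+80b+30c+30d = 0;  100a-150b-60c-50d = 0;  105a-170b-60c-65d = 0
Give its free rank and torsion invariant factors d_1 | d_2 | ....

rank_ℚ(R)=4; free=4−4=0
SNF(R) diag = [5, 10, 30, 30] → torsion [5, 10, 30, 30]

Answer: M ≅ ℤ/5 ⊕ ℤ/10 ⊕ ℤ/30 ⊕ ℤ/30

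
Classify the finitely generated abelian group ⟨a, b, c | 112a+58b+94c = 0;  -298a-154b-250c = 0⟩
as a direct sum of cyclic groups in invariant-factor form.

rank_ℚ(R)=2; free=3−2=1
SNF(R) diag = [2, 6] → torsion [2, 6]

Answer: M ≅ ℤ^1 ⊕ ℤ/2 ⊕ ℤ/6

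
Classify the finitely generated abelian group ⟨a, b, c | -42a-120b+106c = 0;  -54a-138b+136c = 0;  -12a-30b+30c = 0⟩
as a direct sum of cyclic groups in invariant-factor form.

Answer: M ≅ ℤ/2 ⊕ ℤ/6 ⊕ ℤ/12

Derivation:
rank_ℚ(R)=3; free=3−3=0
SNF(R) diag = [2, 6, 12] → torsion [2, 6, 12]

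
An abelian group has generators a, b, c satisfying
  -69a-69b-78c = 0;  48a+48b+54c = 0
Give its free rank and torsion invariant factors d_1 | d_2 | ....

rank_ℚ(R)=2; free=3−2=1
SNF(R) diag = [3, 6] → torsion [3, 6]

Answer: M ≅ ℤ^1 ⊕ ℤ/3 ⊕ ℤ/6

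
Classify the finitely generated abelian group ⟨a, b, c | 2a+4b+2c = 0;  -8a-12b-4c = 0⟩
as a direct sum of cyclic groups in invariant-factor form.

Answer: M ≅ ℤ^1 ⊕ ℤ/2 ⊕ ℤ/4

Derivation:
rank_ℚ(R)=2; free=3−2=1
SNF(R) diag = [2, 4] → torsion [2, 4]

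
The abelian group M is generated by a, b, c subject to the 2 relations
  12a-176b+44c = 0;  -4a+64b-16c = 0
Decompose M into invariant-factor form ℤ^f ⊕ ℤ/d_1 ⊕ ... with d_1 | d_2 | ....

rank_ℚ(R)=2; free=3−2=1
SNF(R) diag = [4, 4] → torsion [4, 4]

Answer: M ≅ ℤ^1 ⊕ ℤ/4 ⊕ ℤ/4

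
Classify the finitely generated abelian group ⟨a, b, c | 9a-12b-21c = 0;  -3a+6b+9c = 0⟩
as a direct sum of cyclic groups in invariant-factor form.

rank_ℚ(R)=2; free=3−2=1
SNF(R) diag = [3, 6] → torsion [3, 6]

Answer: M ≅ ℤ^1 ⊕ ℤ/3 ⊕ ℤ/6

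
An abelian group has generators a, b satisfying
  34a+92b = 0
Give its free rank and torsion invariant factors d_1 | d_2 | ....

rank_ℚ(R)=1; free=2−1=1
SNF(R) diag = [2] → torsion [2]

Answer: M ≅ ℤ^1 ⊕ ℤ/2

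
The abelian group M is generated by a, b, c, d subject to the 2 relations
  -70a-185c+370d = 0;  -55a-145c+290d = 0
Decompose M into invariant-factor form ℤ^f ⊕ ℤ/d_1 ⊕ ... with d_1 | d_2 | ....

Answer: M ≅ ℤ^2 ⊕ ℤ/5 ⊕ ℤ/5

Derivation:
rank_ℚ(R)=2; free=4−2=2
SNF(R) diag = [5, 5] → torsion [5, 5]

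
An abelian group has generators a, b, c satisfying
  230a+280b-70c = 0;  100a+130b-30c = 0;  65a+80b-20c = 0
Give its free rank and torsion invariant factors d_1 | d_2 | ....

rank_ℚ(R)=3; free=3−3=0
SNF(R) diag = [5, 10, 10] → torsion [5, 10, 10]

Answer: M ≅ ℤ/5 ⊕ ℤ/10 ⊕ ℤ/10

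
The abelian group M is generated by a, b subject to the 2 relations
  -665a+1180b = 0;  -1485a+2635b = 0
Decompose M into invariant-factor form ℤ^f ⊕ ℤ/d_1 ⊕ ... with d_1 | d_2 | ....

rank_ℚ(R)=2; free=2−2=0
SNF(R) diag = [5, 5] → torsion [5, 5]

Answer: M ≅ ℤ/5 ⊕ ℤ/5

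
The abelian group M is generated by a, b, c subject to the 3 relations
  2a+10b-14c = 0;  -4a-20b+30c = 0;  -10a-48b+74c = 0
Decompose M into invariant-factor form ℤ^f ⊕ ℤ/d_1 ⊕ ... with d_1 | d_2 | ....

rank_ℚ(R)=3; free=3−3=0
SNF(R) diag = [2, 2, 2] → torsion [2, 2, 2]

Answer: M ≅ ℤ/2 ⊕ ℤ/2 ⊕ ℤ/2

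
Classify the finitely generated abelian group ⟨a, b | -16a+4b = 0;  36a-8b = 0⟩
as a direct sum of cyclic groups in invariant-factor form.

Answer: M ≅ ℤ/4 ⊕ ℤ/4

Derivation:
rank_ℚ(R)=2; free=2−2=0
SNF(R) diag = [4, 4] → torsion [4, 4]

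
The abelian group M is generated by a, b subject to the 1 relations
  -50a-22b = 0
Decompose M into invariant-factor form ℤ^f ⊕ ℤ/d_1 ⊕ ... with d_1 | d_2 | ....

Answer: M ≅ ℤ^1 ⊕ ℤ/2

Derivation:
rank_ℚ(R)=1; free=2−1=1
SNF(R) diag = [2] → torsion [2]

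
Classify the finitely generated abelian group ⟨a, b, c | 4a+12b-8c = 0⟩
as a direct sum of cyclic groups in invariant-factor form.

rank_ℚ(R)=1; free=3−1=2
SNF(R) diag = [4] → torsion [4]

Answer: M ≅ ℤ^2 ⊕ ℤ/4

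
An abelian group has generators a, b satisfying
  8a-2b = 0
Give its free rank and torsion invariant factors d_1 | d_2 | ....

rank_ℚ(R)=1; free=2−1=1
SNF(R) diag = [2] → torsion [2]

Answer: M ≅ ℤ^1 ⊕ ℤ/2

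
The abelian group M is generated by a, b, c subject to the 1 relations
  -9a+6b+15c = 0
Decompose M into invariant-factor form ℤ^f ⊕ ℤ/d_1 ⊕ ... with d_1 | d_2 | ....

Answer: M ≅ ℤ^2 ⊕ ℤ/3

Derivation:
rank_ℚ(R)=1; free=3−1=2
SNF(R) diag = [3] → torsion [3]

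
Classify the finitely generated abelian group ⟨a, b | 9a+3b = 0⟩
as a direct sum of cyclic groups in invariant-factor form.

rank_ℚ(R)=1; free=2−1=1
SNF(R) diag = [3] → torsion [3]

Answer: M ≅ ℤ^1 ⊕ ℤ/3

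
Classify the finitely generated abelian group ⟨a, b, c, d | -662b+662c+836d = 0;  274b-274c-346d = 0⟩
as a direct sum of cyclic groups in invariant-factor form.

Answer: M ≅ ℤ^2 ⊕ ℤ/2 ⊕ ℤ/6

Derivation:
rank_ℚ(R)=2; free=4−2=2
SNF(R) diag = [2, 6] → torsion [2, 6]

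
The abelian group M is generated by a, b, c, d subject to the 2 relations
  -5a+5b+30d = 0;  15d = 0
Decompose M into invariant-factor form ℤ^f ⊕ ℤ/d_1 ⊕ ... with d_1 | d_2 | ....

rank_ℚ(R)=2; free=4−2=2
SNF(R) diag = [5, 15] → torsion [5, 15]

Answer: M ≅ ℤ^2 ⊕ ℤ/5 ⊕ ℤ/15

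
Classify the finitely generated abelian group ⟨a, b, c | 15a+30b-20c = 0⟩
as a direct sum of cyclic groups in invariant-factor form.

rank_ℚ(R)=1; free=3−1=2
SNF(R) diag = [5] → torsion [5]

Answer: M ≅ ℤ^2 ⊕ ℤ/5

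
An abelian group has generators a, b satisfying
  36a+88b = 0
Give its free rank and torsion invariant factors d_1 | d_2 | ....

Answer: M ≅ ℤ^1 ⊕ ℤ/4

Derivation:
rank_ℚ(R)=1; free=2−1=1
SNF(R) diag = [4] → torsion [4]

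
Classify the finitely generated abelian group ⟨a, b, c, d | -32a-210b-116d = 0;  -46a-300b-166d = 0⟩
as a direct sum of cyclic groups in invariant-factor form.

rank_ℚ(R)=2; free=4−2=2
SNF(R) diag = [2, 6] → torsion [2, 6]

Answer: M ≅ ℤ^2 ⊕ ℤ/2 ⊕ ℤ/6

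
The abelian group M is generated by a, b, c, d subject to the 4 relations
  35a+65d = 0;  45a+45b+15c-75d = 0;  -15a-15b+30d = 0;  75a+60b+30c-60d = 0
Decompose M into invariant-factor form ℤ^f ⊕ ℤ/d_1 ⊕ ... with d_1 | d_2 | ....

rank_ℚ(R)=4; free=4−4=0
SNF(R) diag = [5, 15, 15, 15] → torsion [5, 15, 15, 15]

Answer: M ≅ ℤ/5 ⊕ ℤ/15 ⊕ ℤ/15 ⊕ ℤ/15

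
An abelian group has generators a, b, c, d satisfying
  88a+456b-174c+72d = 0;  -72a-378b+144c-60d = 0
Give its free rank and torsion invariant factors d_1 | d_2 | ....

rank_ℚ(R)=2; free=4−2=2
SNF(R) diag = [2, 6] → torsion [2, 6]

Answer: M ≅ ℤ^2 ⊕ ℤ/2 ⊕ ℤ/6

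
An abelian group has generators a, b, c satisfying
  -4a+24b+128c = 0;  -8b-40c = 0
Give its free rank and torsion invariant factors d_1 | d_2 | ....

rank_ℚ(R)=2; free=3−2=1
SNF(R) diag = [4, 8] → torsion [4, 8]

Answer: M ≅ ℤ^1 ⊕ ℤ/4 ⊕ ℤ/8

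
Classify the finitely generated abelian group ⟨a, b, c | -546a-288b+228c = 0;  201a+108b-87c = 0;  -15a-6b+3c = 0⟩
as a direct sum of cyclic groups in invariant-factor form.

Answer: M ≅ ℤ/3 ⊕ ℤ/6 ⊕ ℤ/18

Derivation:
rank_ℚ(R)=3; free=3−3=0
SNF(R) diag = [3, 6, 18] → torsion [3, 6, 18]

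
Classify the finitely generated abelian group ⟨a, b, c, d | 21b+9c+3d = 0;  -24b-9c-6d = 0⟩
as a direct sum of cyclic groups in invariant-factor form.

Answer: M ≅ ℤ^2 ⊕ ℤ/3 ⊕ ℤ/9

Derivation:
rank_ℚ(R)=2; free=4−2=2
SNF(R) diag = [3, 9] → torsion [3, 9]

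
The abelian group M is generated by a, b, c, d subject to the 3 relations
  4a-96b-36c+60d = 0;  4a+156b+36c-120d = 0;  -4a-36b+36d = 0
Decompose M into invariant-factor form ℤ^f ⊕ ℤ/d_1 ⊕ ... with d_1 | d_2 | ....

rank_ℚ(R)=3; free=4−3=1
SNF(R) diag = [4, 12, 36] → torsion [4, 12, 36]

Answer: M ≅ ℤ^1 ⊕ ℤ/4 ⊕ ℤ/12 ⊕ ℤ/36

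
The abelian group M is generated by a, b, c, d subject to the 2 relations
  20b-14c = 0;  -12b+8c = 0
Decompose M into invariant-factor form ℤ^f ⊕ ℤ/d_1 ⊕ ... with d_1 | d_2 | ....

rank_ℚ(R)=2; free=4−2=2
SNF(R) diag = [2, 4] → torsion [2, 4]

Answer: M ≅ ℤ^2 ⊕ ℤ/2 ⊕ ℤ/4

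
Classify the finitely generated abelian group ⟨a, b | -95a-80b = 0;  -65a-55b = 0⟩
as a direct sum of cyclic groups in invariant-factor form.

Answer: M ≅ ℤ/5 ⊕ ℤ/5

Derivation:
rank_ℚ(R)=2; free=2−2=0
SNF(R) diag = [5, 5] → torsion [5, 5]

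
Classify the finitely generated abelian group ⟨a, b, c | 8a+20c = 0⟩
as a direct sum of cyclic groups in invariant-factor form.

Answer: M ≅ ℤ^2 ⊕ ℤ/4

Derivation:
rank_ℚ(R)=1; free=3−1=2
SNF(R) diag = [4] → torsion [4]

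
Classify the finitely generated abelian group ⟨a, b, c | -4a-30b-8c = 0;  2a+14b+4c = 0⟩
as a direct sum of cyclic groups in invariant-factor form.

Answer: M ≅ ℤ^1 ⊕ ℤ/2 ⊕ ℤ/2

Derivation:
rank_ℚ(R)=2; free=3−2=1
SNF(R) diag = [2, 2] → torsion [2, 2]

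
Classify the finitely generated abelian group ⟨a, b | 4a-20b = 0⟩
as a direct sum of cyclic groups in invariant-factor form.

rank_ℚ(R)=1; free=2−1=1
SNF(R) diag = [4] → torsion [4]

Answer: M ≅ ℤ^1 ⊕ ℤ/4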